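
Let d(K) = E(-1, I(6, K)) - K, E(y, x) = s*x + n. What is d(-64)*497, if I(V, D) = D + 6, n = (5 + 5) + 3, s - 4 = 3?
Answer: -163513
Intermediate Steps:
s = 7 (s = 4 + 3 = 7)
n = 13 (n = 10 + 3 = 13)
I(V, D) = 6 + D
E(y, x) = 13 + 7*x (E(y, x) = 7*x + 13 = 13 + 7*x)
d(K) = 55 + 6*K (d(K) = (13 + 7*(6 + K)) - K = (13 + (42 + 7*K)) - K = (55 + 7*K) - K = 55 + 6*K)
d(-64)*497 = (55 + 6*(-64))*497 = (55 - 384)*497 = -329*497 = -163513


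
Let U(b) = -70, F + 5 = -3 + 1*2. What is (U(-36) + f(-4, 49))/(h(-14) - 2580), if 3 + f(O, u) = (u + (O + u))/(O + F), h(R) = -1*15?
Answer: 412/12975 ≈ 0.031753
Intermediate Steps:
F = -6 (F = -5 + (-3 + 1*2) = -5 + (-3 + 2) = -5 - 1 = -6)
h(R) = -15
f(O, u) = -3 + (O + 2*u)/(-6 + O) (f(O, u) = -3 + (u + (O + u))/(O - 6) = -3 + (O + 2*u)/(-6 + O))
(U(-36) + f(-4, 49))/(h(-14) - 2580) = (-70 + 2*(9 + 49 - 1*(-4))/(-6 - 4))/(-15 - 2580) = (-70 + 2*(9 + 49 + 4)/(-10))/(-2595) = (-70 + 2*(-1/10)*62)*(-1/2595) = (-70 - 62/5)*(-1/2595) = -412/5*(-1/2595) = 412/12975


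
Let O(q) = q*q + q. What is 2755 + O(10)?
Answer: 2865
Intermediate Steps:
O(q) = q + q**2 (O(q) = q**2 + q = q + q**2)
2755 + O(10) = 2755 + 10*(1 + 10) = 2755 + 10*11 = 2755 + 110 = 2865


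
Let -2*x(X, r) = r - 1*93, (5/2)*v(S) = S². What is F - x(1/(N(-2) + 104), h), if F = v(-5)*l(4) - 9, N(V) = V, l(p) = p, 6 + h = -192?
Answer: -229/2 ≈ -114.50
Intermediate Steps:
h = -198 (h = -6 - 192 = -198)
v(S) = 2*S²/5
x(X, r) = 93/2 - r/2 (x(X, r) = -(r - 1*93)/2 = -(r - 93)/2 = -(-93 + r)/2 = 93/2 - r/2)
F = 31 (F = ((⅖)*(-5)²)*4 - 9 = ((⅖)*25)*4 - 9 = 10*4 - 9 = 40 - 9 = 31)
F - x(1/(N(-2) + 104), h) = 31 - (93/2 - ½*(-198)) = 31 - (93/2 + 99) = 31 - 1*291/2 = 31 - 291/2 = -229/2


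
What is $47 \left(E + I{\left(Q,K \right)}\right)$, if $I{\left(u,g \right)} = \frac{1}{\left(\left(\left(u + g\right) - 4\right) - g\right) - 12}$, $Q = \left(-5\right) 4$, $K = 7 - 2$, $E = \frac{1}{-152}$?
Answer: $- \frac{2209}{1368} \approx -1.6148$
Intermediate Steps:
$E = - \frac{1}{152} \approx -0.0065789$
$K = 5$ ($K = 7 - 2 = 5$)
$Q = -20$
$I{\left(u,g \right)} = \frac{1}{-16 + u}$ ($I{\left(u,g \right)} = \frac{1}{\left(\left(\left(g + u\right) - 4\right) - g\right) - 12} = \frac{1}{\left(\left(-4 + g + u\right) - g\right) - 12} = \frac{1}{\left(-4 + u\right) - 12} = \frac{1}{-16 + u}$)
$47 \left(E + I{\left(Q,K \right)}\right) = 47 \left(- \frac{1}{152} + \frac{1}{-16 - 20}\right) = 47 \left(- \frac{1}{152} + \frac{1}{-36}\right) = 47 \left(- \frac{1}{152} - \frac{1}{36}\right) = 47 \left(- \frac{47}{1368}\right) = - \frac{2209}{1368}$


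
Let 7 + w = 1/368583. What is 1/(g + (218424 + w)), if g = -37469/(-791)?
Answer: 291549153/63693101788019 ≈ 4.5774e-6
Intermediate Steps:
w = -2580080/368583 (w = -7 + 1/368583 = -2580080/368583 ≈ -7.0000)
g = 37469/791 (g = -37469*(-1)/791 = -89*(-421/791) = 37469/791 ≈ 47.369)
1/(g + (218424 + w)) = 1/(37469/791 + (218424 - 2580080/368583)) = 1/(37469/791 + 80504793112/368583) = 1/(63693101788019/291549153) = 291549153/63693101788019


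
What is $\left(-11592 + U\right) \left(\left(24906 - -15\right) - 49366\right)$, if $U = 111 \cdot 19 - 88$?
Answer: $233963095$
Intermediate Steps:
$U = 2021$ ($U = 2109 - 88 = 2021$)
$\left(-11592 + U\right) \left(\left(24906 - -15\right) - 49366\right) = \left(-11592 + 2021\right) \left(\left(24906 - -15\right) - 49366\right) = - 9571 \left(\left(24906 + 15\right) - 49366\right) = - 9571 \left(24921 - 49366\right) = \left(-9571\right) \left(-24445\right) = 233963095$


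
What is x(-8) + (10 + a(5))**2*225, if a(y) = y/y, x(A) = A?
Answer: 27217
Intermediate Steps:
a(y) = 1
x(-8) + (10 + a(5))**2*225 = -8 + (10 + 1)**2*225 = -8 + 11**2*225 = -8 + 121*225 = -8 + 27225 = 27217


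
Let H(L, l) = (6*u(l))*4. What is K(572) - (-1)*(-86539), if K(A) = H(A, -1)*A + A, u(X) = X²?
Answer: -72239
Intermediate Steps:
H(L, l) = 24*l² (H(L, l) = (6*l²)*4 = 24*l²)
K(A) = 25*A (K(A) = (24*(-1)²)*A + A = (24*1)*A + A = 24*A + A = 25*A)
K(572) - (-1)*(-86539) = 25*572 - (-1)*(-86539) = 14300 - 1*86539 = 14300 - 86539 = -72239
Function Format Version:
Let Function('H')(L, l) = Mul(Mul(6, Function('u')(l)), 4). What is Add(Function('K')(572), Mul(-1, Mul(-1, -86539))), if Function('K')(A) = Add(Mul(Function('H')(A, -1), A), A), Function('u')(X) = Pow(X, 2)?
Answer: -72239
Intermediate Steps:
Function('H')(L, l) = Mul(24, Pow(l, 2)) (Function('H')(L, l) = Mul(Mul(6, Pow(l, 2)), 4) = Mul(24, Pow(l, 2)))
Function('K')(A) = Mul(25, A) (Function('K')(A) = Add(Mul(Mul(24, Pow(-1, 2)), A), A) = Add(Mul(Mul(24, 1), A), A) = Add(Mul(24, A), A) = Mul(25, A))
Add(Function('K')(572), Mul(-1, Mul(-1, -86539))) = Add(Mul(25, 572), Mul(-1, Mul(-1, -86539))) = Add(14300, Mul(-1, 86539)) = Add(14300, -86539) = -72239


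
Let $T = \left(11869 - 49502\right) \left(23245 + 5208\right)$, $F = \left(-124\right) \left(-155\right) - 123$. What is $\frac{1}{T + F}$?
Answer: $- \frac{1}{1070752652} \approx -9.3392 \cdot 10^{-10}$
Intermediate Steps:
$F = 19097$ ($F = 19220 - 123 = 19097$)
$T = -1070771749$ ($T = \left(-37633\right) 28453 = -1070771749$)
$\frac{1}{T + F} = \frac{1}{-1070771749 + 19097} = \frac{1}{-1070752652} = - \frac{1}{1070752652}$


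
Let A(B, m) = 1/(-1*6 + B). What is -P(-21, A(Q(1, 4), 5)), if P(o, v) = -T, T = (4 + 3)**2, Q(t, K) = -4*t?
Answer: 49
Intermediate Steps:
T = 49 (T = 7**2 = 49)
A(B, m) = 1/(-6 + B)
P(o, v) = -49 (P(o, v) = -1*49 = -49)
-P(-21, A(Q(1, 4), 5)) = -1*(-49) = 49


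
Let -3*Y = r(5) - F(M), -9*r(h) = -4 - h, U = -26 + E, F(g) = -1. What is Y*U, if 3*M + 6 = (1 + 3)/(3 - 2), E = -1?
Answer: 18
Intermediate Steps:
M = -⅔ (M = -2 + ((1 + 3)/(3 - 2))/3 = -2 + (4/1)/3 = -2 + (4*1)/3 = -2 + (⅓)*4 = -2 + 4/3 = -⅔ ≈ -0.66667)
U = -27 (U = -26 - 1 = -27)
r(h) = 4/9 + h/9 (r(h) = -(-4 - h)/9 = 4/9 + h/9)
Y = -⅔ (Y = -((4/9 + (⅑)*5) - 1*(-1))/3 = -((4/9 + 5/9) + 1)/3 = -(1 + 1)/3 = -⅓*2 = -⅔ ≈ -0.66667)
Y*U = -⅔*(-27) = 18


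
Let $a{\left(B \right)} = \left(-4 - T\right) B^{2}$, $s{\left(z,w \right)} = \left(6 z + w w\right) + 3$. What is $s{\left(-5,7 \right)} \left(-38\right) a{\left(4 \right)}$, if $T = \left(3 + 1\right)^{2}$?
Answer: $267520$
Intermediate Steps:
$T = 16$ ($T = 4^{2} = 16$)
$s{\left(z,w \right)} = 3 + w^{2} + 6 z$ ($s{\left(z,w \right)} = \left(6 z + w^{2}\right) + 3 = \left(w^{2} + 6 z\right) + 3 = 3 + w^{2} + 6 z$)
$a{\left(B \right)} = - 20 B^{2}$ ($a{\left(B \right)} = \left(-4 - 16\right) B^{2} = - 20 B^{2}$)
$s{\left(-5,7 \right)} \left(-38\right) a{\left(4 \right)} = \left(3 + 7^{2} + 6 \left(-5\right)\right) \left(-38\right) \left(- 20 \cdot 4^{2}\right) = \left(3 + 49 - 30\right) \left(-38\right) \left(\left(-20\right) 16\right) = 22 \left(-38\right) \left(-320\right) = \left(-836\right) \left(-320\right) = 267520$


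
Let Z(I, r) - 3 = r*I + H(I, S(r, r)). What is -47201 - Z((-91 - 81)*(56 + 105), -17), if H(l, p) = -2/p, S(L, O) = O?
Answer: -8805458/17 ≈ -5.1797e+5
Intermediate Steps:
Z(I, r) = 3 - 2/r + I*r (Z(I, r) = 3 + (r*I - 2/r) = 3 + (I*r - 2/r) = 3 + (-2/r + I*r) = 3 - 2/r + I*r)
-47201 - Z((-91 - 81)*(56 + 105), -17) = -47201 - (3 - 2/(-17) + ((-91 - 81)*(56 + 105))*(-17)) = -47201 - (3 - 2*(-1/17) - 172*161*(-17)) = -47201 - (3 + 2/17 - 27692*(-17)) = -47201 - (3 + 2/17 + 470764) = -47201 - 1*8003041/17 = -47201 - 8003041/17 = -8805458/17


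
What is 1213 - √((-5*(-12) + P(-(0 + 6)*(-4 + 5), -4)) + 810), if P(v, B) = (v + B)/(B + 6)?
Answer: 1213 - √865 ≈ 1183.6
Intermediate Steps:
P(v, B) = (B + v)/(6 + B)
1213 - √((-5*(-12) + P(-(0 + 6)*(-4 + 5), -4)) + 810) = 1213 - √((-5*(-12) + (-4 - (0 + 6)*(-4 + 5))/(6 - 4)) + 810) = 1213 - √((60 + (-4 - 6)/2) + 810) = 1213 - √((60 + (½)*(-10)) + 810) = 1213 - √((60 - 5) + 810) = 1213 - √(55 + 810) = 1213 - √865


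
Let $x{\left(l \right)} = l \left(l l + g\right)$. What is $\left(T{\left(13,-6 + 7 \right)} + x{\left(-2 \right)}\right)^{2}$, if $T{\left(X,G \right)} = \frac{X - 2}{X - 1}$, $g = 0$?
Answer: $\frac{7225}{144} \approx 50.174$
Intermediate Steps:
$x{\left(l \right)} = l^{3}$ ($x{\left(l \right)} = l \left(l l + 0\right) = l \left(l^{2} + 0\right) = l l^{2} = l^{3}$)
$T{\left(X,G \right)} = \frac{-2 + X}{-1 + X}$
$\left(T{\left(13,-6 + 7 \right)} + x{\left(-2 \right)}\right)^{2} = \left(\frac{-2 + 13}{-1 + 13} + \left(-2\right)^{3}\right)^{2} = \left(\frac{1}{12} \cdot 11 - 8\right)^{2} = \left(\frac{11}{12} - 8\right)^{2} = \left(- \frac{85}{12}\right)^{2} = \frac{7225}{144}$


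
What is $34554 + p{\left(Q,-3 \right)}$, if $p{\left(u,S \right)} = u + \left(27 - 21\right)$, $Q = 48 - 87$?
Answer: $34521$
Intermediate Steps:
$Q = -39$ ($Q = 48 - 87 = -39$)
$p{\left(u,S \right)} = 6 + u$ ($p{\left(u,S \right)} = u + 6 = 6 + u$)
$34554 + p{\left(Q,-3 \right)} = 34554 + \left(6 - 39\right) = 34554 - 33 = 34521$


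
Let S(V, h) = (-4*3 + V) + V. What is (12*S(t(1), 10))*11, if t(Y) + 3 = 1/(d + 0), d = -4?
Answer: -2442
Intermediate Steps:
t(Y) = -13/4 (t(Y) = -3 + 1/(-4 + 0) = -3 + 1/(-4) = -3 - ¼ = -13/4)
S(V, h) = -12 + 2*V (S(V, h) = (-12 + V) + V = -12 + 2*V)
(12*S(t(1), 10))*11 = (12*(-12 + 2*(-13/4)))*11 = (12*(-12 - 13/2))*11 = (12*(-37/2))*11 = -222*11 = -2442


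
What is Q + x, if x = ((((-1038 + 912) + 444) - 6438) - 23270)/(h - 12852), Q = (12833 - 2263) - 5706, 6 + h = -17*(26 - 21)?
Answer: 62984142/12943 ≈ 4866.3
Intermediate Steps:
h = -91 (h = -6 - 17*(26 - 21) = -6 - 17*5 = -6 - 85 = -91)
Q = 4864 (Q = 10570 - 5706 = 4864)
x = 29390/12943 (x = ((((-1038 + 912) + 444) - 6438) - 23270)/(-91 - 12852) = (((-126 + 444) - 6438) - 23270)/(-12943) = ((318 - 6438) - 23270)*(-1/12943) = (-6120 - 23270)*(-1/12943) = -29390*(-1/12943) = 29390/12943 ≈ 2.2707)
Q + x = 4864 + 29390/12943 = 62984142/12943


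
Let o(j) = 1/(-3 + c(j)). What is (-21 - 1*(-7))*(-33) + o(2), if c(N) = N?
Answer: 461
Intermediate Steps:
o(j) = 1/(-3 + j)
(-21 - 1*(-7))*(-33) + o(2) = (-21 - 1*(-7))*(-33) + 1/(-3 + 2) = (-21 + 7)*(-33) + 1/(-1) = -14*(-33) - 1 = 462 - 1 = 461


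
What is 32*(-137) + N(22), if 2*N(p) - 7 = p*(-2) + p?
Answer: -8783/2 ≈ -4391.5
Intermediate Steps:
N(p) = 7/2 - p/2 (N(p) = 7/2 + (p*(-2) + p)/2 = 7/2 + (-2*p + p)/2 = 7/2 + (-p)/2 = 7/2 - p/2)
32*(-137) + N(22) = 32*(-137) + (7/2 - 1/2*22) = -4384 + (7/2 - 11) = -4384 - 15/2 = -8783/2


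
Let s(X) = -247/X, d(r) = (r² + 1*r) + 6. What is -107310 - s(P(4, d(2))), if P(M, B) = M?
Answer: -428993/4 ≈ -1.0725e+5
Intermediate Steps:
d(r) = 6 + r + r² (d(r) = (r² + r) + 6 = (r + r²) + 6 = 6 + r + r²)
-107310 - s(P(4, d(2))) = -107310 - (-247)/4 = -107310 - 1*(-247/4) = -107310 + 247/4 = -428993/4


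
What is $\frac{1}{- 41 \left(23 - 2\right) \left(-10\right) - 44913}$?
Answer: $- \frac{1}{36303} \approx -2.7546 \cdot 10^{-5}$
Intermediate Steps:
$\frac{1}{- 41 \left(23 - 2\right) \left(-10\right) - 44913} = \frac{1}{\left(-41\right) 21 \left(-10\right) - 44913} = \frac{1}{\left(-861\right) \left(-10\right) - 44913} = \frac{1}{8610 - 44913} = \frac{1}{-36303} = - \frac{1}{36303}$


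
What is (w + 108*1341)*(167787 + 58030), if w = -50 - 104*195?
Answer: 28113764866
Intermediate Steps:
w = -20330 (w = -50 - 20280 = -20330)
(w + 108*1341)*(167787 + 58030) = (-20330 + 108*1341)*(167787 + 58030) = (-20330 + 144828)*225817 = 124498*225817 = 28113764866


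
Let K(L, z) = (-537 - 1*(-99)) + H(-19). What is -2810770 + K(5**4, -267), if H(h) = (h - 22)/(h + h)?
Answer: -106825863/38 ≈ -2.8112e+6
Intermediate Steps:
H(h) = (-22 + h)/(2*h) (H(h) = (-22 + h)/((2*h)) = (-22 + h)*(1/(2*h)) = (-22 + h)/(2*h))
K(L, z) = -16603/38 (K(L, z) = (-537 - 1*(-99)) + (1/2)*(-22 - 19)/(-19) = (-537 + 99) + (1/2)*(-1/19)*(-41) = -438 + 41/38 = -16603/38)
-2810770 + K(5**4, -267) = -2810770 - 16603/38 = -106825863/38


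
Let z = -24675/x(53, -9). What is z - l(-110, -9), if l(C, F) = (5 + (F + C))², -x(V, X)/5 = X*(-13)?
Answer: -505199/39 ≈ -12954.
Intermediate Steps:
x(V, X) = 65*X (x(V, X) = -5*X*(-13) = -(-65)*X = 65*X)
l(C, F) = (5 + C + F)² (l(C, F) = (5 + (C + F))² = (5 + C + F)²)
z = 1645/39 (z = -24675/(65*(-9)) = -24675/(-585) = -24675*(-1/585) = 1645/39 ≈ 42.180)
z - l(-110, -9) = 1645/39 - (5 - 110 - 9)² = 1645/39 - 1*(-114)² = 1645/39 - 1*12996 = 1645/39 - 12996 = -505199/39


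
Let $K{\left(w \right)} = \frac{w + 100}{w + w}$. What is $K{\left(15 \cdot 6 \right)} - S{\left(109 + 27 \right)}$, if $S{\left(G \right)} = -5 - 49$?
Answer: $\frac{991}{18} \approx 55.056$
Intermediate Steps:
$K{\left(w \right)} = \frac{100 + w}{2 w}$
$S{\left(G \right)} = -54$ ($S{\left(G \right)} = -5 - 49 = -54$)
$K{\left(15 \cdot 6 \right)} - S{\left(109 + 27 \right)} = \frac{100 + 15 \cdot 6}{2 \cdot 15 \cdot 6} - -54 = \frac{100 + 90}{2 \cdot 90} + 54 = \frac{1}{2} \cdot \frac{1}{90} \cdot 190 + 54 = \frac{19}{18} + 54 = \frac{991}{18}$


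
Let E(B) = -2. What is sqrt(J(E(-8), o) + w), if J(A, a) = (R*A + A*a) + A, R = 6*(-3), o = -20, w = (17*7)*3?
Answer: sqrt(431) ≈ 20.761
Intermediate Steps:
w = 357 (w = 119*3 = 357)
R = -18
J(A, a) = -17*A + A*a (J(A, a) = (-18*A + A*a) + A = -17*A + A*a)
sqrt(J(E(-8), o) + w) = sqrt(-2*(-17 - 20) + 357) = sqrt(-2*(-37) + 357) = sqrt(74 + 357) = sqrt(431)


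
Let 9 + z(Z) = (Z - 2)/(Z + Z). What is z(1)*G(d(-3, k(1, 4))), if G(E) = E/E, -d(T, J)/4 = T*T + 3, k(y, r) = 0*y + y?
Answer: -19/2 ≈ -9.5000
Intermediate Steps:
k(y, r) = y (k(y, r) = 0 + y = y)
d(T, J) = -12 - 4*T² (d(T, J) = -4*(T*T + 3) = -4*(T² + 3) = -4*(3 + T²) = -12 - 4*T²)
z(Z) = -9 + (-2 + Z)/(2*Z) (z(Z) = -9 + (Z - 2)/(Z + Z) = -9 + (-2 + Z)/((2*Z)) = -9 + (-2 + Z)*(1/(2*Z)) = -9 + (-2 + Z)/(2*Z))
G(E) = 1
z(1)*G(d(-3, k(1, 4))) = (-17/2 - 1/1)*1 = (-17/2 - 1*1)*1 = (-17/2 - 1)*1 = -19/2*1 = -19/2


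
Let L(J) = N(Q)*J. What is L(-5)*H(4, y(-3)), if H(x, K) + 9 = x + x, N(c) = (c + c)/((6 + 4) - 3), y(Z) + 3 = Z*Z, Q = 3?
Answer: 30/7 ≈ 4.2857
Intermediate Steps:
y(Z) = -3 + Z² (y(Z) = -3 + Z*Z = -3 + Z²)
N(c) = 2*c/7 (N(c) = (2*c)/(10 - 3) = (2*c)/7 = (2*c)*(⅐) = 2*c/7)
H(x, K) = -9 + 2*x (H(x, K) = -9 + (x + x) = -9 + 2*x)
L(J) = 6*J/7 (L(J) = ((2/7)*3)*J = 6*J/7)
L(-5)*H(4, y(-3)) = ((6/7)*(-5))*(-9 + 2*4) = -30*(-9 + 8)/7 = -30/7*(-1) = 30/7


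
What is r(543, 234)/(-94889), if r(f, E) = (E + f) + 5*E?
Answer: -1947/94889 ≈ -0.020519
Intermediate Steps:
r(f, E) = f + 6*E
r(543, 234)/(-94889) = (543 + 6*234)/(-94889) = (543 + 1404)*(-1/94889) = 1947*(-1/94889) = -1947/94889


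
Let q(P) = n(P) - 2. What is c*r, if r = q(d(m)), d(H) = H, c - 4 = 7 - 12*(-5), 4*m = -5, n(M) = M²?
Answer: -497/16 ≈ -31.063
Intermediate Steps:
m = -5/4 (m = (¼)*(-5) = -5/4 ≈ -1.2500)
c = 71 (c = 4 + (7 - 12*(-5)) = 4 + (7 + 60) = 4 + 67 = 71)
q(P) = -2 + P² (q(P) = P² - 2 = -2 + P²)
r = -7/16 (r = -2 + (-5/4)² = -2 + 25/16 = -7/16 ≈ -0.43750)
c*r = 71*(-7/16) = -497/16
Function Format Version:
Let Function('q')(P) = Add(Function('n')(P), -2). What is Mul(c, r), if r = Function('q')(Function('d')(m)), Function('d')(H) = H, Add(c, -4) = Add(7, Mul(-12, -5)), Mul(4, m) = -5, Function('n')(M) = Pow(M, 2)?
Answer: Rational(-497, 16) ≈ -31.063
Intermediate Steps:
m = Rational(-5, 4) (m = Mul(Rational(1, 4), -5) = Rational(-5, 4) ≈ -1.2500)
c = 71 (c = Add(4, Add(7, Mul(-12, -5))) = Add(4, Add(7, 60)) = Add(4, 67) = 71)
Function('q')(P) = Add(-2, Pow(P, 2)) (Function('q')(P) = Add(Pow(P, 2), -2) = Add(-2, Pow(P, 2)))
r = Rational(-7, 16) (r = Add(-2, Pow(Rational(-5, 4), 2)) = Add(-2, Rational(25, 16)) = Rational(-7, 16) ≈ -0.43750)
Mul(c, r) = Mul(71, Rational(-7, 16)) = Rational(-497, 16)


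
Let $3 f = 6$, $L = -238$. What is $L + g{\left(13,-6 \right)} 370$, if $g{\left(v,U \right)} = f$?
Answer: $502$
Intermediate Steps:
$f = 2$ ($f = \frac{1}{3} \cdot 6 = 2$)
$g{\left(v,U \right)} = 2$
$L + g{\left(13,-6 \right)} 370 = -238 + 2 \cdot 370 = -238 + 740 = 502$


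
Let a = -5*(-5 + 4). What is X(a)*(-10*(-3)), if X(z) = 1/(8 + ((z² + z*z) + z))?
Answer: 10/21 ≈ 0.47619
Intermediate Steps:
a = 5 (a = -5*(-1) = 5)
X(z) = 1/(8 + z + 2*z²) (X(z) = 1/(8 + ((z² + z²) + z)) = 1/(8 + (2*z² + z)) = 1/(8 + (z + 2*z²)) = 1/(8 + z + 2*z²))
X(a)*(-10*(-3)) = (-10*(-3))/(8 + 5 + 2*5²) = 30/(8 + 5 + 2*25) = 30/(8 + 5 + 50) = 30/63 = (1/63)*30 = 10/21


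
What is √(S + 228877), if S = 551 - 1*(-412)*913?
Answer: 4*√37849 ≈ 778.19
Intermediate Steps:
S = 376707 (S = 551 + 412*913 = 551 + 376156 = 376707)
√(S + 228877) = √(376707 + 228877) = √605584 = 4*√37849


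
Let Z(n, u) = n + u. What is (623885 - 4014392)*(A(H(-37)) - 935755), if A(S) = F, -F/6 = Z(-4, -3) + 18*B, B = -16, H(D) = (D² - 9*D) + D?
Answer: 3166682680395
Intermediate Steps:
H(D) = D² - 8*D
F = 1770 (F = -6*((-4 - 3) + 18*(-16)) = -6*(-7 - 288) = -6*(-295) = 1770)
A(S) = 1770
(623885 - 4014392)*(A(H(-37)) - 935755) = (623885 - 4014392)*(1770 - 935755) = -3390507*(-933985) = 3166682680395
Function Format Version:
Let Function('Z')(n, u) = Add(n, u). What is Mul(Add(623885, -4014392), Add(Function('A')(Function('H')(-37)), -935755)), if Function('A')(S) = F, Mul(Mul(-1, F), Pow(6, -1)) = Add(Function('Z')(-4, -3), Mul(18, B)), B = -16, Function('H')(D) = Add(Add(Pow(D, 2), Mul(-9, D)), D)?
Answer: 3166682680395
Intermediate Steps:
Function('H')(D) = Add(Pow(D, 2), Mul(-8, D))
F = 1770 (F = Mul(-6, Add(Add(-4, -3), Mul(18, -16))) = Mul(-6, Add(-7, -288)) = Mul(-6, -295) = 1770)
Function('A')(S) = 1770
Mul(Add(623885, -4014392), Add(Function('A')(Function('H')(-37)), -935755)) = Mul(Add(623885, -4014392), Add(1770, -935755)) = Mul(-3390507, -933985) = 3166682680395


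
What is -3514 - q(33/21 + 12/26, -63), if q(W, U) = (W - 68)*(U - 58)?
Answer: -1046137/91 ≈ -11496.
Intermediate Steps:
q(W, U) = (-68 + W)*(-58 + U)
-3514 - q(33/21 + 12/26, -63) = -3514 - (3944 - 68*(-63) - 58*(33/21 + 12/26) - 63*(33/21 + 12/26)) = -3514 - (3944 + 4284 - 58*(33*(1/21) + 12*(1/26)) - 63*(33*(1/21) + 12*(1/26))) = -3514 - (3944 + 4284 - 58*(11/7 + 6/13) - 63*(11/7 + 6/13)) = -3514 - (3944 + 4284 - 58*185/91 - 63*185/91) = -3514 - (3944 + 4284 - 10730/91 - 1665/13) = -3514 - 1*726363/91 = -3514 - 726363/91 = -1046137/91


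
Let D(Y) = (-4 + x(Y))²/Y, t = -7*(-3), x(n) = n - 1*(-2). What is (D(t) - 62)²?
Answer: 885481/441 ≈ 2007.9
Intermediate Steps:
x(n) = 2 + n (x(n) = n + 2 = 2 + n)
t = 21
D(Y) = (-2 + Y)²/Y (D(Y) = (-4 + (2 + Y))²/Y = (-2 + Y)²/Y)
(D(t) - 62)² = ((-2 + 21)²/21 - 62)² = ((1/21)*19² - 62)² = ((1/21)*361 - 62)² = (361/21 - 62)² = (-941/21)² = 885481/441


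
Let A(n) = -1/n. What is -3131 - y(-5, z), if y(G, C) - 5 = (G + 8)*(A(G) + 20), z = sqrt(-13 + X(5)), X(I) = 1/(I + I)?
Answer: -15983/5 ≈ -3196.6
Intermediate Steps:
X(I) = 1/(2*I)
z = I*sqrt(1290)/10 (z = sqrt(-13 + (1/2)/5) = sqrt(-13 + (1/2)*(1/5)) = sqrt(-13 + 1/10) = sqrt(-129/10) = I*sqrt(1290)/10 ≈ 3.5917*I)
y(G, C) = 5 + (8 + G)*(20 - 1/G) (y(G, C) = 5 + (G + 8)*(-1/G + 20) = 5 + (8 + G)*(20 - 1/G))
-3131 - y(-5, z) = -3131 - (164 - 8/(-5) + 20*(-5)) = -3131 - (164 - 8*(-1/5) - 100) = -3131 - (164 + 8/5 - 100) = -3131 - 1*328/5 = -3131 - 328/5 = -15983/5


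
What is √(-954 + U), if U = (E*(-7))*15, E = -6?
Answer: 18*I ≈ 18.0*I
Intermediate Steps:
U = 630 (U = -6*(-7)*15 = 42*15 = 630)
√(-954 + U) = √(-954 + 630) = √(-324) = 18*I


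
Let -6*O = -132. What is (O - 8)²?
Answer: 196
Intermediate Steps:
O = 22 (O = -⅙*(-132) = 22)
(O - 8)² = (22 - 8)² = 14² = 196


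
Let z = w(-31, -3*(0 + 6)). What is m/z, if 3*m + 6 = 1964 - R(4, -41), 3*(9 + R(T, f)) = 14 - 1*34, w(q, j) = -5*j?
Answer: 5921/810 ≈ 7.3099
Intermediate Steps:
R(T, f) = -47/3 (R(T, f) = -9 + (14 - 1*34)/3 = -9 + (14 - 34)/3 = -9 + (⅓)*(-20) = -9 - 20/3 = -47/3)
z = 90 (z = -(-15)*(0 + 6) = -(-15)*6 = -5*(-18) = 90)
m = 5921/9 (m = -2 + (1964 - 1*(-47/3))/3 = -2 + (1964 + 47/3)/3 = -2 + (⅓)*(5939/3) = -2 + 5939/9 = 5921/9 ≈ 657.89)
m/z = (5921/9)/90 = (5921/9)*(1/90) = 5921/810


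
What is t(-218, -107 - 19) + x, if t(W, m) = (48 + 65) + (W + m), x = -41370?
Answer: -41601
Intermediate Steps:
t(W, m) = 113 + W + m (t(W, m) = 113 + (W + m) = 113 + W + m)
t(-218, -107 - 19) + x = (113 - 218 + (-107 - 19)) - 41370 = (113 - 218 - 126) - 41370 = -231 - 41370 = -41601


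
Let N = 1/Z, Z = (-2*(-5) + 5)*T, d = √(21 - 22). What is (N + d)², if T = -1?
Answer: (1 - 15*I)²/225 ≈ -0.99556 - 0.13333*I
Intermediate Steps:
d = I (d = √(-1) = I ≈ 1.0*I)
Z = -15 (Z = (-2*(-5) + 5)*(-1) = (10 + 5)*(-1) = 15*(-1) = -15)
N = -1/15 (N = 1/(-15) = -1/15 ≈ -0.066667)
(N + d)² = (-1/15 + I)²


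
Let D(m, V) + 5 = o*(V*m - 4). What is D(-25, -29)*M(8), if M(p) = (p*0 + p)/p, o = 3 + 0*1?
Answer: 2158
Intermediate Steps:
o = 3 (o = 3 + 0 = 3)
D(m, V) = -17 + 3*V*m (D(m, V) = -5 + 3*(V*m - 4) = -5 + 3*(-4 + V*m) = -5 + (-12 + 3*V*m) = -17 + 3*V*m)
M(p) = 1 (M(p) = (0 + p)/p = p/p = 1)
D(-25, -29)*M(8) = (-17 + 3*(-29)*(-25))*1 = (-17 + 2175)*1 = 2158*1 = 2158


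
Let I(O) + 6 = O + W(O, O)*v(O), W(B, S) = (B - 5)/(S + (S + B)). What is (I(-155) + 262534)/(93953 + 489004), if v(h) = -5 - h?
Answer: 903907/2007963 ≈ 0.45016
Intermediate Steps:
W(B, S) = (-5 + B)/(B + 2*S) (W(B, S) = (-5 + B)/(S + (B + S)) = (-5 + B)/(B + 2*S))
I(O) = -6 + O + (-5 + O)*(-5 - O)/(3*O) (I(O) = -6 + (O + ((-5 + O)/(O + 2*O))*(-5 - O)) = -6 + (O + ((-5 + O)/((3*O)))*(-5 - O)) = -6 + (O + ((1/(3*O))*(-5 + O))*(-5 - O)) = -6 + (O + ((-5 + O)/(3*O))*(-5 - O)) = -6 + (O + (-5 + O)*(-5 - O)/(3*O)) = -6 + O + (-5 + O)*(-5 - O)/(3*O))
(I(-155) + 262534)/(93953 + 489004) = ((-6 + (⅔)*(-155) + (25/3)/(-155)) + 262534)/(93953 + 489004) = ((-6 - 310/3 + (25/3)*(-1/155)) + 262534)/582957 = ((-6 - 310/3 - 5/93) + 262534)*(1/582957) = (-3391/31 + 262534)*(1/582957) = (8135163/31)*(1/582957) = 903907/2007963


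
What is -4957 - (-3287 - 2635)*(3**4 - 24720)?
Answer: -145917115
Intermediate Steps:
-4957 - (-3287 - 2635)*(3**4 - 24720) = -4957 - (-5922)*(81 - 24720) = -4957 - (-5922)*(-24639) = -4957 - 1*145912158 = -4957 - 145912158 = -145917115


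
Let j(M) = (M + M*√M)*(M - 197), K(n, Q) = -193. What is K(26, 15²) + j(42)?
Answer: -6703 - 6510*√42 ≈ -48893.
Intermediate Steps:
j(M) = (-197 + M)*(M + M^(3/2)) (j(M) = (M + M^(3/2))*(-197 + M) = (-197 + M)*(M + M^(3/2)))
K(26, 15²) + j(42) = -193 + (42² + 42^(5/2) - 197*42 - 8274*√42) = -193 + (1764 + 1764*√42 - 8274 - 8274*√42) = -193 + (-6510 - 6510*√42) = -6703 - 6510*√42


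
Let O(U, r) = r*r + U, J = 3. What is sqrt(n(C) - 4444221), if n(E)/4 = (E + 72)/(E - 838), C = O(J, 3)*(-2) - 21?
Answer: 19*I*sqrt(9598643553)/883 ≈ 2108.1*I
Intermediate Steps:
O(U, r) = U + r**2 (O(U, r) = r**2 + U = U + r**2)
C = -45 (C = (3 + 3**2)*(-2) - 21 = (3 + 9)*(-2) - 21 = 12*(-2) - 21 = -24 - 21 = -45)
n(E) = 4*(72 + E)/(-838 + E) (n(E) = 4*((E + 72)/(E - 838)) = 4*((72 + E)/(-838 + E)) = 4*(72 + E)/(-838 + E))
sqrt(n(C) - 4444221) = sqrt(4*(72 - 45)/(-838 - 45) - 4444221) = sqrt(4*27/(-883) - 4444221) = sqrt(4*(-1/883)*27 - 4444221) = sqrt(-108/883 - 4444221) = sqrt(-3924247251/883) = 19*I*sqrt(9598643553)/883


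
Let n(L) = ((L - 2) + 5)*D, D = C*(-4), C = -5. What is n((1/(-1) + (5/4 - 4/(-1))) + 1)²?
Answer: 27225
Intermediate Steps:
D = 20 (D = -5*(-4) = 20)
n(L) = 60 + 20*L (n(L) = ((L - 2) + 5)*20 = ((-2 + L) + 5)*20 = (3 + L)*20 = 60 + 20*L)
n((1/(-1) + (5/4 - 4/(-1))) + 1)² = (60 + 20*((1/(-1) + (5/4 - 4/(-1))) + 1))² = (60 + 20*((-1 + (5*(¼) - 4*(-1))) + 1))² = (60 + 20*((-1 + (5/4 + 4)) + 1))² = (60 + 20*((-1 + 21/4) + 1))² = (60 + 20*(17/4 + 1))² = (60 + 20*(21/4))² = (60 + 105)² = 165² = 27225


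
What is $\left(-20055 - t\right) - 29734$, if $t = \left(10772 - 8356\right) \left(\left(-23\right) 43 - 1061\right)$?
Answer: $4903011$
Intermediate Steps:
$t = -4952800$ ($t = 2416 \left(-989 - 1061\right) = 2416 \left(-2050\right) = -4952800$)
$\left(-20055 - t\right) - 29734 = \left(-20055 - -4952800\right) - 29734 = \left(-20055 + 4952800\right) - 29734 = 4932745 - 29734 = 4903011$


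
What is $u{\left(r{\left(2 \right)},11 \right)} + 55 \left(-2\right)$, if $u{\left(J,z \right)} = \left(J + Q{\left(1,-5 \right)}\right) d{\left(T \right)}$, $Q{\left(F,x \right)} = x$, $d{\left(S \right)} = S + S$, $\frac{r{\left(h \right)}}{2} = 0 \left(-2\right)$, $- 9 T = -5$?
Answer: $- \frac{1040}{9} \approx -115.56$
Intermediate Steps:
$T = \frac{5}{9}$ ($T = \left(- \frac{1}{9}\right) \left(-5\right) = \frac{5}{9} \approx 0.55556$)
$r{\left(h \right)} = 0$ ($r{\left(h \right)} = 2 \cdot 0 \left(-2\right) = 2 \cdot 0 = 0$)
$d{\left(S \right)} = 2 S$
$u{\left(J,z \right)} = - \frac{50}{9} + \frac{10 J}{9}$ ($u{\left(J,z \right)} = \left(J - 5\right) 2 \cdot \frac{5}{9} = \left(-5 + J\right) \frac{10}{9} = - \frac{50}{9} + \frac{10 J}{9}$)
$u{\left(r{\left(2 \right)},11 \right)} + 55 \left(-2\right) = \left(- \frac{50}{9} + \frac{10}{9} \cdot 0\right) + 55 \left(-2\right) = \left(- \frac{50}{9} + 0\right) - 110 = - \frac{50}{9} - 110 = - \frac{1040}{9}$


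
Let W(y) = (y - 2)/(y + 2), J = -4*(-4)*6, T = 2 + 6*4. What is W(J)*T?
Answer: 1222/49 ≈ 24.939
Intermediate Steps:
T = 26 (T = 2 + 24 = 26)
J = 96 (J = 16*6 = 96)
W(y) = (-2 + y)/(2 + y)
W(J)*T = ((-2 + 96)/(2 + 96))*26 = (94/98)*26 = ((1/98)*94)*26 = (47/49)*26 = 1222/49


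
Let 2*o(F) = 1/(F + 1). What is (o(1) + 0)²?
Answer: 1/16 ≈ 0.062500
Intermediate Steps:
o(F) = 1/(2*(1 + F)) (o(F) = 1/(2*(F + 1)) = 1/(2*(1 + F)))
(o(1) + 0)² = (1/(2*(1 + 1)) + 0)² = ((½)/2 + 0)² = ((½)*(½) + 0)² = (¼ + 0)² = (¼)² = 1/16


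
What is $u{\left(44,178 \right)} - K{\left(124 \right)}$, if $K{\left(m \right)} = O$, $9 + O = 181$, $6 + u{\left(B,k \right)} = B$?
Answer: $-134$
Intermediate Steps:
$u{\left(B,k \right)} = -6 + B$
$O = 172$ ($O = -9 + 181 = 172$)
$K{\left(m \right)} = 172$
$u{\left(44,178 \right)} - K{\left(124 \right)} = \left(-6 + 44\right) - 172 = 38 - 172 = -134$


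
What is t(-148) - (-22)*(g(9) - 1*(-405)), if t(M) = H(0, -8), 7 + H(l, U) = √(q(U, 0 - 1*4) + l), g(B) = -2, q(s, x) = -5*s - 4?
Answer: 8865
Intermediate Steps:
q(s, x) = -4 - 5*s
H(l, U) = -7 + √(-4 + l - 5*U) (H(l, U) = -7 + √((-4 - 5*U) + l) = -7 + √(-4 + l - 5*U))
t(M) = -1 (t(M) = -7 + √(-4 + 0 - 5*(-8)) = -7 + √(-4 + 0 + 40) = -7 + √36 = -7 + 6 = -1)
t(-148) - (-22)*(g(9) - 1*(-405)) = -1 - (-22)*(-2 - 1*(-405)) = -1 - (-22)*(-2 + 405) = -1 - (-22)*403 = -1 - 1*(-8866) = -1 + 8866 = 8865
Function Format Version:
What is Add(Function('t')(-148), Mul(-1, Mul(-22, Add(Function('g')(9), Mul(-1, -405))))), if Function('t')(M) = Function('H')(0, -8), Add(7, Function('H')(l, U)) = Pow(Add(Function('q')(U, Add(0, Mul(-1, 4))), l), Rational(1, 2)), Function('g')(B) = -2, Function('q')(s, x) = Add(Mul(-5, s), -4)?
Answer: 8865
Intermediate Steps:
Function('q')(s, x) = Add(-4, Mul(-5, s))
Function('H')(l, U) = Add(-7, Pow(Add(-4, l, Mul(-5, U)), Rational(1, 2))) (Function('H')(l, U) = Add(-7, Pow(Add(Add(-4, Mul(-5, U)), l), Rational(1, 2))) = Add(-7, Pow(Add(-4, l, Mul(-5, U)), Rational(1, 2))))
Function('t')(M) = -1 (Function('t')(M) = Add(-7, Pow(Add(-4, 0, Mul(-5, -8)), Rational(1, 2))) = Add(-7, Pow(Add(-4, 0, 40), Rational(1, 2))) = Add(-7, Pow(36, Rational(1, 2))) = Add(-7, 6) = -1)
Add(Function('t')(-148), Mul(-1, Mul(-22, Add(Function('g')(9), Mul(-1, -405))))) = Add(-1, Mul(-1, Mul(-22, Add(-2, Mul(-1, -405))))) = Add(-1, Mul(-1, Mul(-22, Add(-2, 405)))) = Add(-1, Mul(-1, Mul(-22, 403))) = Add(-1, Mul(-1, -8866)) = Add(-1, 8866) = 8865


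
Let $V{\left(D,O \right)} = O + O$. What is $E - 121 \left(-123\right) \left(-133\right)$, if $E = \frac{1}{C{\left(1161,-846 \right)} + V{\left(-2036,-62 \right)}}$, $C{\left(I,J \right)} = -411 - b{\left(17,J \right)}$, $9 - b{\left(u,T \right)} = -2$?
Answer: $- \frac{1080773695}{546} \approx -1.9794 \cdot 10^{6}$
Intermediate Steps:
$b{\left(u,T \right)} = 11$ ($b{\left(u,T \right)} = 9 - -2 = 9 + 2 = 11$)
$V{\left(D,O \right)} = 2 O$
$C{\left(I,J \right)} = -422$ ($C{\left(I,J \right)} = -411 - 11 = -422$)
$E = - \frac{1}{546}$ ($E = \frac{1}{-422 + 2 \left(-62\right)} = \frac{1}{-422 - 124} = \frac{1}{-546} = - \frac{1}{546} \approx -0.0018315$)
$E - 121 \left(-123\right) \left(-133\right) = - \frac{1}{546} - 121 \left(-123\right) \left(-133\right) = - \frac{1}{546} - \left(-14883\right) \left(-133\right) = - \frac{1}{546} - 1979439 = - \frac{1080773695}{546}$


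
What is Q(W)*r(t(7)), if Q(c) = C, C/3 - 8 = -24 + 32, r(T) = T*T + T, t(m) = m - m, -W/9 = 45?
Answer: 0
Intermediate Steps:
W = -405 (W = -9*45 = -405)
t(m) = 0
r(T) = T + T² (r(T) = T² + T = T + T²)
C = 48 (C = 24 + 3*(-24 + 32) = 24 + 3*8 = 24 + 24 = 48)
Q(c) = 48
Q(W)*r(t(7)) = 48*(0*(1 + 0)) = 48*(0*1) = 48*0 = 0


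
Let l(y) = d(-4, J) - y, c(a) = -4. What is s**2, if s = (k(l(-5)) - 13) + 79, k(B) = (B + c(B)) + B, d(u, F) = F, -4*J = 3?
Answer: 19881/4 ≈ 4970.3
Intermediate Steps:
J = -3/4 (J = -1/4*3 = -3/4 ≈ -0.75000)
l(y) = -3/4 - y
k(B) = -4 + 2*B (k(B) = (B - 4) + B = (-4 + B) + B = -4 + 2*B)
s = 141/2 (s = ((-4 + 2*(-3/4 - 1*(-5))) - 13) + 79 = ((-4 + 2*(-3/4 + 5)) - 13) + 79 = ((-4 + 2*(17/4)) - 13) + 79 = ((-4 + 17/2) - 13) + 79 = (9/2 - 13) + 79 = -17/2 + 79 = 141/2 ≈ 70.500)
s**2 = (141/2)**2 = 19881/4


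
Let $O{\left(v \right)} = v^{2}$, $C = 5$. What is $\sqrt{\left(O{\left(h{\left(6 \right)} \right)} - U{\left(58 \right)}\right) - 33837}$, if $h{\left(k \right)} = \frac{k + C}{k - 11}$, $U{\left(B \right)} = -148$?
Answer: $\frac{2 i \sqrt{210526}}{5} \approx 183.53 i$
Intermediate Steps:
$h{\left(k \right)} = \frac{5 + k}{-11 + k}$ ($h{\left(k \right)} = \frac{k + 5}{k - 11} = \frac{5 + k}{-11 + k}$)
$\sqrt{\left(O{\left(h{\left(6 \right)} \right)} - U{\left(58 \right)}\right) - 33837} = \sqrt{\left(\left(\frac{5 + 6}{-11 + 6}\right)^{2} - -148\right) - 33837} = \sqrt{\left(\left(\frac{1}{-5} \cdot 11\right)^{2} + 148\right) - 33837} = \sqrt{\left(\left(\left(- \frac{1}{5}\right) 11\right)^{2} + 148\right) - 33837} = \sqrt{\left(\left(- \frac{11}{5}\right)^{2} + 148\right) - 33837} = \sqrt{\left(\frac{121}{25} + 148\right) - 33837} = \sqrt{\frac{3821}{25} - 33837} = \sqrt{- \frac{842104}{25}} = \frac{2 i \sqrt{210526}}{5}$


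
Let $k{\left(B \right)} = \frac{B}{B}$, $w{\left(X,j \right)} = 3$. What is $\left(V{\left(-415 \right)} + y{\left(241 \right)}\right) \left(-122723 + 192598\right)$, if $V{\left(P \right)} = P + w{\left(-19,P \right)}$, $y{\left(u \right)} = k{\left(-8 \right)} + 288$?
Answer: $-8594625$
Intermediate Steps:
$k{\left(B \right)} = 1$
$y{\left(u \right)} = 289$ ($y{\left(u \right)} = 1 + 288 = 289$)
$V{\left(P \right)} = 3 + P$ ($V{\left(P \right)} = P + 3 = 3 + P$)
$\left(V{\left(-415 \right)} + y{\left(241 \right)}\right) \left(-122723 + 192598\right) = \left(\left(3 - 415\right) + 289\right) \left(-122723 + 192598\right) = \left(-412 + 289\right) 69875 = \left(-123\right) 69875 = -8594625$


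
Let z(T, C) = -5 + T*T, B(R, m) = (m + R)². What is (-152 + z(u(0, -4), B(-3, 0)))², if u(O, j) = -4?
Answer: 19881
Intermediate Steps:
B(R, m) = (R + m)²
z(T, C) = -5 + T²
(-152 + z(u(0, -4), B(-3, 0)))² = (-152 + (-5 + (-4)²))² = (-152 + (-5 + 16))² = (-152 + 11)² = (-141)² = 19881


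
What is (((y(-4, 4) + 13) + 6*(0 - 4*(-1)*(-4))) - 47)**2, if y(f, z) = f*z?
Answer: 21316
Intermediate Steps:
(((y(-4, 4) + 13) + 6*(0 - 4*(-1)*(-4))) - 47)**2 = (((-4*4 + 13) + 6*(0 - 4*(-1)*(-4))) - 47)**2 = (((-16 + 13) + 6*(0 + 4*(-4))) - 47)**2 = ((-3 + 6*(0 - 16)) - 47)**2 = ((-3 + 6*(-16)) - 47)**2 = ((-3 - 96) - 47)**2 = (-99 - 47)**2 = (-146)**2 = 21316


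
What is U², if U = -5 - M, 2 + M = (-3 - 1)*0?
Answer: 9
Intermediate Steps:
M = -2 (M = -2 + (-3 - 1)*0 = -2 - 4*0 = -2 + 0 = -2)
U = -3 (U = -5 - 1*(-2) = -5 + 2 = -3)
U² = (-3)² = 9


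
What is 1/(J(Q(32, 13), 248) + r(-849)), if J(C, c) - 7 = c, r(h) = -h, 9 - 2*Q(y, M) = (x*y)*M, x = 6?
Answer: 1/1104 ≈ 0.00090580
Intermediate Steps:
Q(y, M) = 9/2 - 3*M*y (Q(y, M) = 9/2 - 6*y*M/2 = 9/2 - 3*M*y)
J(C, c) = 7 + c
1/(J(Q(32, 13), 248) + r(-849)) = 1/((7 + 248) - 1*(-849)) = 1/(255 + 849) = 1/1104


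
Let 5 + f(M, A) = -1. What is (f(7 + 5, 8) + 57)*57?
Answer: 2907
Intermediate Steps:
f(M, A) = -6 (f(M, A) = -5 - 1 = -6)
(f(7 + 5, 8) + 57)*57 = (-6 + 57)*57 = 51*57 = 2907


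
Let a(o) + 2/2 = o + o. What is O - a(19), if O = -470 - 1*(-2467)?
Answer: 1960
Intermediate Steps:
a(o) = -1 + 2*o (a(o) = -1 + (o + o) = -1 + 2*o)
O = 1997 (O = -470 + 2467 = 1997)
O - a(19) = 1997 - (-1 + 2*19) = 1997 - (-1 + 38) = 1997 - 1*37 = 1997 - 37 = 1960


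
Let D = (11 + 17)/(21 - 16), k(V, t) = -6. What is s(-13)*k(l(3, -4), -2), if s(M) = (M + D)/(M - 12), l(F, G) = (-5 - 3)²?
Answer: -222/125 ≈ -1.7760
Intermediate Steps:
l(F, G) = 64 (l(F, G) = (-8)² = 64)
D = 28/5 ≈ 5.6000
s(M) = (28/5 + M)/(-12 + M) (s(M) = (M + 28/5)/(M - 12) = (28/5 + M)/(-12 + M))
s(-13)*k(l(3, -4), -2) = ((28/5 - 13)/(-12 - 13))*(-6) = (-37/5/(-25))*(-6) = -1/25*(-37/5)*(-6) = (37/125)*(-6) = -222/125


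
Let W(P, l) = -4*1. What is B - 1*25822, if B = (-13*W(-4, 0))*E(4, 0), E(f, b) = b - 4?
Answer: -26030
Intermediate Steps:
W(P, l) = -4
E(f, b) = -4 + b
B = -208 (B = (-13*(-4))*(-4 + 0) = 52*(-4) = -208)
B - 1*25822 = -208 - 1*25822 = -208 - 25822 = -26030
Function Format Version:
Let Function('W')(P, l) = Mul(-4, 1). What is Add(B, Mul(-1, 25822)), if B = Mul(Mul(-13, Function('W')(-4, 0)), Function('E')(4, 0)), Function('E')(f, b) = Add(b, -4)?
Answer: -26030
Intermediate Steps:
Function('W')(P, l) = -4
Function('E')(f, b) = Add(-4, b)
B = -208 (B = Mul(Mul(-13, -4), Add(-4, 0)) = Mul(52, -4) = -208)
Add(B, Mul(-1, 25822)) = Add(-208, Mul(-1, 25822)) = Add(-208, -25822) = -26030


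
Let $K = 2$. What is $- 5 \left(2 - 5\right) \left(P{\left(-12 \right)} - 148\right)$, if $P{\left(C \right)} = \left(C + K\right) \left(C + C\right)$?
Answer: $1380$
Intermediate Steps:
$P{\left(C \right)} = 2 C \left(2 + C\right)$ ($P{\left(C \right)} = \left(C + 2\right) \left(C + C\right) = \left(2 + C\right) 2 C = 2 C \left(2 + C\right)$)
$- 5 \left(2 - 5\right) \left(P{\left(-12 \right)} - 148\right) = - 5 \left(2 - 5\right) \left(2 \left(-12\right) \left(2 - 12\right) - 148\right) = \left(-5\right) \left(-3\right) \left(2 \left(-12\right) \left(-10\right) - 148\right) = 15 \left(240 - 148\right) = 15 \cdot 92 = 1380$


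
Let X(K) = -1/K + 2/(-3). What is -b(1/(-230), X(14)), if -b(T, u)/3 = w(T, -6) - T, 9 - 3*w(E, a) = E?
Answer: 1037/115 ≈ 9.0174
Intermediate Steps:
X(K) = -2/3 - 1/K (X(K) = -1/K + 2*(-1/3) = -1/K - 2/3 = -2/3 - 1/K)
w(E, a) = 3 - E/3
b(T, u) = -9 + 4*T (b(T, u) = -3*((3 - T/3) - T) = -3*(3 - 4*T/3) = -9 + 4*T)
-b(1/(-230), X(14)) = -(-9 + 4/(-230)) = -(-9 + 4*(-1/230)) = -(-9 - 2/115) = -1*(-1037/115) = 1037/115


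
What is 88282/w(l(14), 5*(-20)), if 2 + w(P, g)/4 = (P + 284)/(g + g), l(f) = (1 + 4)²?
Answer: -4414100/709 ≈ -6225.8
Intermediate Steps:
l(f) = 25 (l(f) = 5² = 25)
w(P, g) = -8 + 2*(284 + P)/g (w(P, g) = -8 + 4*((P + 284)/(g + g)) = -8 + 4*((284 + P)/((2*g))) = -8 + 4*((284 + P)*(1/(2*g))) = -8 + 4*((284 + P)/(2*g)) = -8 + 2*(284 + P)/g)
88282/w(l(14), 5*(-20)) = 88282/((2*(284 + 25 - 20*(-20))/((5*(-20))))) = 88282/((2*(284 + 25 - 4*(-100))/(-100))) = 88282/((2*(-1/100)*(284 + 25 + 400))) = 88282/((2*(-1/100)*709)) = 88282/(-709/50) = 88282*(-50/709) = -4414100/709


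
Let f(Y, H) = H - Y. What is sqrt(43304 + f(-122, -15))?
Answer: sqrt(43411) ≈ 208.35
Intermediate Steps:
sqrt(43304 + f(-122, -15)) = sqrt(43304 + (-15 - 1*(-122))) = sqrt(43304 + (-15 + 122)) = sqrt(43304 + 107) = sqrt(43411)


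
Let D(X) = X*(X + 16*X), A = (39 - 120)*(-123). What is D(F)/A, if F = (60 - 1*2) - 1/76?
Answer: 36685337/6394032 ≈ 5.7374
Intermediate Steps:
A = 9963 (A = -81*(-123) = 9963)
F = 4407/76 (F = (60 - 2) - 1*1/76 = 58 - 1/76 = 4407/76 ≈ 57.987)
D(X) = 17*X² (D(X) = X*(17*X) = 17*X²)
D(F)/A = (17*(4407/76)²)/9963 = (17*(19421649/5776))*(1/9963) = (330168033/5776)*(1/9963) = 36685337/6394032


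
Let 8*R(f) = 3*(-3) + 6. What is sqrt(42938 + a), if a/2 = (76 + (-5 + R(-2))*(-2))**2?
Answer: sqrt(927826)/4 ≈ 240.81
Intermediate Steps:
R(f) = -3/8 (R(f) = (3*(-3) + 6)/8 = (-9 + 6)/8 = (1/8)*(-3) = -3/8)
a = 120409/8 (a = 2*(76 + (-5 - 3/8)*(-2))**2 = 2*(76 - 43/8*(-2))**2 = 2*(76 + 43/4)**2 = 2*(347/4)**2 = 2*(120409/16) = 120409/8 ≈ 15051.)
sqrt(42938 + a) = sqrt(42938 + 120409/8) = sqrt(463913/8) = sqrt(927826)/4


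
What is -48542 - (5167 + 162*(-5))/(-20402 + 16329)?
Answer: -197707209/4073 ≈ -48541.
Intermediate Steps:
-48542 - (5167 + 162*(-5))/(-20402 + 16329) = -48542 - (5167 - 810)/(-4073) = -48542 - 4357*(-1)/4073 = -48542 - 1*(-4357/4073) = -48542 + 4357/4073 = -197707209/4073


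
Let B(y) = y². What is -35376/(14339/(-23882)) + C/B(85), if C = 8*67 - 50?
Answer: 6104045559954/103599275 ≈ 58920.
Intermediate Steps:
C = 486 (C = 536 - 50 = 486)
-35376/(14339/(-23882)) + C/B(85) = -35376/(14339/(-23882)) + 486/(85²) = -35376/(14339*(-1/23882)) + 486/7225 = -35376/(-14339/23882) + 486*(1/7225) = -35376*(-23882/14339) + 486/7225 = 844849632/14339 + 486/7225 = 6104045559954/103599275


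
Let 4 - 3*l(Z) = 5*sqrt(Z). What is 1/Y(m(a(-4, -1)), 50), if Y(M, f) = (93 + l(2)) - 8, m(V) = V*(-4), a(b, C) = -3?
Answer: 777/67031 + 15*sqrt(2)/67031 ≈ 0.011908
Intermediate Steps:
l(Z) = 4/3 - 5*sqrt(Z)/3
m(V) = -4*V
Y(M, f) = 259/3 - 5*sqrt(2)/3 (Y(M, f) = (93 + (4/3 - 5*sqrt(2)/3)) - 8 = (283/3 - 5*sqrt(2)/3) - 8 = 259/3 - 5*sqrt(2)/3)
1/Y(m(a(-4, -1)), 50) = 1/(259/3 - 5*sqrt(2)/3)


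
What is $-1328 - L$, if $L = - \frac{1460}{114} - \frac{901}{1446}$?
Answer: $- \frac{12038831}{9158} \approx -1314.6$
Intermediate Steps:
$L = - \frac{122993}{9158}$ ($L = \left(-1460\right) \frac{1}{114} - \frac{901}{1446} = - \frac{730}{57} - \frac{901}{1446} = - \frac{122993}{9158} \approx -13.43$)
$-1328 - L = -1328 - - \frac{122993}{9158} = -1328 + \frac{122993}{9158} = - \frac{12038831}{9158}$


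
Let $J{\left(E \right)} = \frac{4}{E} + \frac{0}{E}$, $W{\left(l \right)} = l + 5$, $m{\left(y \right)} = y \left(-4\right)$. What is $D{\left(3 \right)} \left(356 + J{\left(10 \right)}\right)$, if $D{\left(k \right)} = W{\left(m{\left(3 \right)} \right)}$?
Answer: $- \frac{12474}{5} \approx -2494.8$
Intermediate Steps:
$m{\left(y \right)} = - 4 y$
$W{\left(l \right)} = 5 + l$
$D{\left(k \right)} = -7$ ($D{\left(k \right)} = 5 - 12 = -7$)
$J{\left(E \right)} = \frac{4}{E}$ ($J{\left(E \right)} = \frac{4}{E} + 0 = \frac{4}{E}$)
$D{\left(3 \right)} \left(356 + J{\left(10 \right)}\right) = - 7 \left(356 + \frac{4}{10}\right) = - 7 \left(356 + 4 \cdot \frac{1}{10}\right) = - 7 \left(356 + \frac{2}{5}\right) = \left(-7\right) \frac{1782}{5} = - \frac{12474}{5}$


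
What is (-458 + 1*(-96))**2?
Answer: 306916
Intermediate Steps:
(-458 + 1*(-96))**2 = (-458 - 96)**2 = (-554)**2 = 306916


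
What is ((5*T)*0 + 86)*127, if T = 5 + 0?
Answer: 10922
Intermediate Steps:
T = 5
((5*T)*0 + 86)*127 = ((5*5)*0 + 86)*127 = (25*0 + 86)*127 = (0 + 86)*127 = 86*127 = 10922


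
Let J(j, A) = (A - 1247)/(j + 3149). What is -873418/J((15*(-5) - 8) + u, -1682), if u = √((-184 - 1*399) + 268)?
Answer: 2677899588/2929 + 2620254*I*√35/2929 ≈ 9.1427e+5 + 5292.5*I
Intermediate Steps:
u = 3*I*√35 (u = √((-184 - 399) + 268) = √(-583 + 268) = √(-315) = 3*I*√35 ≈ 17.748*I)
J(j, A) = (-1247 + A)/(3149 + j)
-873418/J((15*(-5) - 8) + u, -1682) = -873418*(3149 + ((15*(-5) - 8) + 3*I*√35))/(-1247 - 1682) = -(-2750393282/2929 - 873418*(-75 - 8)/2929 - 2620254*I*√35/2929) = -(-2677899588/2929 - 2620254*I*√35/2929) = -873418*(-3066/2929 - 3*I*√35/2929) = 2677899588/2929 + 2620254*I*√35/2929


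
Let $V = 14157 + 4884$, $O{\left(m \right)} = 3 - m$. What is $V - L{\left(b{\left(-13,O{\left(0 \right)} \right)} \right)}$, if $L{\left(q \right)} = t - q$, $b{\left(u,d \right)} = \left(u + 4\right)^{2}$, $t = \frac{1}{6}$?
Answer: $\frac{114731}{6} \approx 19122.0$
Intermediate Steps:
$t = \frac{1}{6} \approx 0.16667$
$b{\left(u,d \right)} = \left(4 + u\right)^{2}$
$L{\left(q \right)} = \frac{1}{6} - q$
$V = 19041$
$V - L{\left(b{\left(-13,O{\left(0 \right)} \right)} \right)} = 19041 - \left(\frac{1}{6} - \left(4 - 13\right)^{2}\right) = 19041 - \left(\frac{1}{6} - \left(-9\right)^{2}\right) = 19041 - \left(\frac{1}{6} - 81\right) = 19041 - - \frac{485}{6} = 19041 + \frac{485}{6} = \frac{114731}{6}$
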